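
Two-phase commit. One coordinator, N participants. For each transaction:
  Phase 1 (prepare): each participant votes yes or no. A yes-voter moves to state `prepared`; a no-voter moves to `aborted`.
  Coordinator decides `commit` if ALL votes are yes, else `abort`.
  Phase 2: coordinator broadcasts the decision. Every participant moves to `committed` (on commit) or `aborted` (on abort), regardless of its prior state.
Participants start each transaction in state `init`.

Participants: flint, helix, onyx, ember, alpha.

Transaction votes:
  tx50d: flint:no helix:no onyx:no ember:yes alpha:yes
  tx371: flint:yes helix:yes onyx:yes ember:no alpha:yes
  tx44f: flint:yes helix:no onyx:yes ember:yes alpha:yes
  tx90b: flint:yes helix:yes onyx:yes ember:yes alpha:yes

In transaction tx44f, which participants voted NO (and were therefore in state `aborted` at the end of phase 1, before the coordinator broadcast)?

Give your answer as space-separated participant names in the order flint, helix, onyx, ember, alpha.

Txn tx44f phase 1: flint yes -> prepared; helix no -> aborted; onyx yes -> prepared; ember yes -> prepared; alpha yes -> prepared

Answer: helix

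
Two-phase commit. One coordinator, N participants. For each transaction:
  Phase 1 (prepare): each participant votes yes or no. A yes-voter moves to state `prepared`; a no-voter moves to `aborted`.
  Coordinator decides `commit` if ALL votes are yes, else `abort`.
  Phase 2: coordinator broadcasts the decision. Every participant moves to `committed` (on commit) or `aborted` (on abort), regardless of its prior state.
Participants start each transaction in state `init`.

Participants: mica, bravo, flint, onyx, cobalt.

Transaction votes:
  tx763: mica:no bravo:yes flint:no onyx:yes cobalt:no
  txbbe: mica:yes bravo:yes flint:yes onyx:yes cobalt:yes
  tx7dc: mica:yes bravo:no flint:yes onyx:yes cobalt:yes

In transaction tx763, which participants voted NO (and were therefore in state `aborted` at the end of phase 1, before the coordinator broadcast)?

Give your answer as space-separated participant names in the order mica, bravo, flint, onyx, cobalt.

Txn tx763 phase 1: mica no -> aborted; bravo yes -> prepared; flint no -> aborted; onyx yes -> prepared; cobalt no -> aborted

Answer: mica flint cobalt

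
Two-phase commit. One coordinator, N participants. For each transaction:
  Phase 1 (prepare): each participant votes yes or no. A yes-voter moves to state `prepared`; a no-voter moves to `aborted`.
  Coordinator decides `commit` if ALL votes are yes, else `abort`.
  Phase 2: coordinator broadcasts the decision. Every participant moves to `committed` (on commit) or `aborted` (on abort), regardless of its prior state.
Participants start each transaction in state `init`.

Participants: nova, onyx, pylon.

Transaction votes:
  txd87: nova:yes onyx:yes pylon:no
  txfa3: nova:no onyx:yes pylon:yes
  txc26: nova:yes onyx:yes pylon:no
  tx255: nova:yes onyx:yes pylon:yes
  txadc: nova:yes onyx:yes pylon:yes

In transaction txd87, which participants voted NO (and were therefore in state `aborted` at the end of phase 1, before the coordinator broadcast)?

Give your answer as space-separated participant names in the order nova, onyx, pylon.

Txn txd87 phase 1: nova yes -> prepared; onyx yes -> prepared; pylon no -> aborted

Answer: pylon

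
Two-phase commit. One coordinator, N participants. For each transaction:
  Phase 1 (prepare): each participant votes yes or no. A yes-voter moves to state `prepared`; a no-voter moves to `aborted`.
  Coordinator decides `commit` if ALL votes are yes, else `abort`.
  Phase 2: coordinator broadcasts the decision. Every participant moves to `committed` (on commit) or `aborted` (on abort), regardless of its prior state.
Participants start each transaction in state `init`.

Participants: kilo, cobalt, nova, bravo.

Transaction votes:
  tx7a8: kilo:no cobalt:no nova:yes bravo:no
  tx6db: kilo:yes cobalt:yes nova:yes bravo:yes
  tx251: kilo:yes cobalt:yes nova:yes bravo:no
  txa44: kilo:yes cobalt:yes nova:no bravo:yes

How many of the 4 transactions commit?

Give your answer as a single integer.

tx7a8: no from kilo, cobalt, bravo -> abort (commits=0)
tx6db: all yes -> commit (commits=1)
tx251: no from bravo -> abort (commits=1)
txa44: no from nova -> abort (commits=1)

Answer: 1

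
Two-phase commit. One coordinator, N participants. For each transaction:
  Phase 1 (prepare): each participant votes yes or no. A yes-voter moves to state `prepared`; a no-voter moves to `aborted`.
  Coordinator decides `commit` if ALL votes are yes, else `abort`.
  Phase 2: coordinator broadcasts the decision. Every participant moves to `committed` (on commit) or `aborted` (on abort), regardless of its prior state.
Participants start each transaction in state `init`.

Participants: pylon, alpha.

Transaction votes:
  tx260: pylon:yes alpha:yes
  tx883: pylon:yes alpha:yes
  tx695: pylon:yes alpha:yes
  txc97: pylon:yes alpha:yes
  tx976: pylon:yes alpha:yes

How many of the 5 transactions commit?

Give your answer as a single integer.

Answer: 5

Derivation:
tx260: all yes -> commit (commits=1)
tx883: all yes -> commit (commits=2)
tx695: all yes -> commit (commits=3)
txc97: all yes -> commit (commits=4)
tx976: all yes -> commit (commits=5)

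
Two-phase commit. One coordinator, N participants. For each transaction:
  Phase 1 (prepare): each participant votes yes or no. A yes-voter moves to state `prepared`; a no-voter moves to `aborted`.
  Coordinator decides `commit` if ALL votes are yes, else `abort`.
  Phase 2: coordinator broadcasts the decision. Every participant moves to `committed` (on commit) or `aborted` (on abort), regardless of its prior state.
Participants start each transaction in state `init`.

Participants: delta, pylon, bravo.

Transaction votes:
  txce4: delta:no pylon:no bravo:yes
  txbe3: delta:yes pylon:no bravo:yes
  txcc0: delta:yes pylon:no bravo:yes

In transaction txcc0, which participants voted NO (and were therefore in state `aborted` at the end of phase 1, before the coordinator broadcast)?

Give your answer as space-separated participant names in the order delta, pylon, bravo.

Answer: pylon

Derivation:
Txn txcc0 phase 1: delta yes -> prepared; pylon no -> aborted; bravo yes -> prepared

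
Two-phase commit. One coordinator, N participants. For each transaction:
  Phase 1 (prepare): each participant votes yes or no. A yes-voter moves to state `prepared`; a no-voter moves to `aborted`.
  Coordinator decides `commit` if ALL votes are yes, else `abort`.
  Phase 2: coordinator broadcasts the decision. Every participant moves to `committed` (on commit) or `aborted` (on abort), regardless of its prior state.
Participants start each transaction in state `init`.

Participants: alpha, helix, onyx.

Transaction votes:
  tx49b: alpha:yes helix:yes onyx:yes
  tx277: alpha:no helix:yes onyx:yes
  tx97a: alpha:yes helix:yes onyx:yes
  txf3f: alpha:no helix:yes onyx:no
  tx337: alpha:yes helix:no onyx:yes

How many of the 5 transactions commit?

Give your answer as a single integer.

tx49b: all yes -> commit (commits=1)
tx277: no from alpha -> abort (commits=1)
tx97a: all yes -> commit (commits=2)
txf3f: no from alpha, onyx -> abort (commits=2)
tx337: no from helix -> abort (commits=2)

Answer: 2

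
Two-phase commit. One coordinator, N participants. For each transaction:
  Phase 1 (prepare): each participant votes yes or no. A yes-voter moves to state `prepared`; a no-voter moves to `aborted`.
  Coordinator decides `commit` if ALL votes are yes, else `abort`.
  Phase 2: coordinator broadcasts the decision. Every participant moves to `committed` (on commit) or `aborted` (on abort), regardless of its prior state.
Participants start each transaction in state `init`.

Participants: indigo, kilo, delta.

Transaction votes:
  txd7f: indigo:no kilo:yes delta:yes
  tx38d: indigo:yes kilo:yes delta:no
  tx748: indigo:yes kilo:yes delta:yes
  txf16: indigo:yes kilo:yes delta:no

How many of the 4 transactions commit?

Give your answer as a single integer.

Answer: 1

Derivation:
txd7f: no from indigo -> abort (commits=0)
tx38d: no from delta -> abort (commits=0)
tx748: all yes -> commit (commits=1)
txf16: no from delta -> abort (commits=1)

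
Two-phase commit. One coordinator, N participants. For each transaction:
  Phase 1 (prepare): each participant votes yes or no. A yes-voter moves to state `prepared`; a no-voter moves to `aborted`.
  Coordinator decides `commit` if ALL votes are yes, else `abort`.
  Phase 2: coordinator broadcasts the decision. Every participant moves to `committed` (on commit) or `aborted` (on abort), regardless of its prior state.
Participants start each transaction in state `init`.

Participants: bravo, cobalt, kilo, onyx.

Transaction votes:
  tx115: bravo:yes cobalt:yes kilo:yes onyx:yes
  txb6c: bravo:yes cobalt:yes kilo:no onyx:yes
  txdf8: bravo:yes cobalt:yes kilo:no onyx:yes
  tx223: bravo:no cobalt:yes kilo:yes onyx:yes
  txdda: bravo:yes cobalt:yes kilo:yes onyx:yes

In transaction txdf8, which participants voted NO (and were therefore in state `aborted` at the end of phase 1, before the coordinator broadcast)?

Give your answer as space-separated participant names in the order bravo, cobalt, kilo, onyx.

Answer: kilo

Derivation:
Txn txdf8 phase 1: bravo yes -> prepared; cobalt yes -> prepared; kilo no -> aborted; onyx yes -> prepared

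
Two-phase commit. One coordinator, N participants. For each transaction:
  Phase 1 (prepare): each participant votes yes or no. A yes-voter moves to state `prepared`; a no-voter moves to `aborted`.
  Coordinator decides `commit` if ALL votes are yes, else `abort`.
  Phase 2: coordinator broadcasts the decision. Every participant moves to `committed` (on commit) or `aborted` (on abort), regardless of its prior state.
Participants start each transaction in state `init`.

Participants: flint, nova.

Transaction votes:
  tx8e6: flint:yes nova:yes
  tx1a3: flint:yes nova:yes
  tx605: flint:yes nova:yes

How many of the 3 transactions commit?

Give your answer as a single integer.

Answer: 3

Derivation:
tx8e6: all yes -> commit (commits=1)
tx1a3: all yes -> commit (commits=2)
tx605: all yes -> commit (commits=3)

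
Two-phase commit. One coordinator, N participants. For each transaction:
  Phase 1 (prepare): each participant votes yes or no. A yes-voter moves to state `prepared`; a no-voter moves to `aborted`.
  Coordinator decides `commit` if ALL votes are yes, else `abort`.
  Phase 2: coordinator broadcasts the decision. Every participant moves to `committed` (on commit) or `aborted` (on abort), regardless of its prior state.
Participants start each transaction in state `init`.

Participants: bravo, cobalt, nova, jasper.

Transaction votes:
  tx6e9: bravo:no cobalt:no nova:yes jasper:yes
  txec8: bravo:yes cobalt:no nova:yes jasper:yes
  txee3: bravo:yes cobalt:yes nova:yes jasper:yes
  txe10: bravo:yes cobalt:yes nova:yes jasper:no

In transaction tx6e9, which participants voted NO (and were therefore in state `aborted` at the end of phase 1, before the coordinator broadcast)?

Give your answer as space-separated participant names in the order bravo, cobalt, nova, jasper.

Answer: bravo cobalt

Derivation:
Txn tx6e9 phase 1: bravo no -> aborted; cobalt no -> aborted; nova yes -> prepared; jasper yes -> prepared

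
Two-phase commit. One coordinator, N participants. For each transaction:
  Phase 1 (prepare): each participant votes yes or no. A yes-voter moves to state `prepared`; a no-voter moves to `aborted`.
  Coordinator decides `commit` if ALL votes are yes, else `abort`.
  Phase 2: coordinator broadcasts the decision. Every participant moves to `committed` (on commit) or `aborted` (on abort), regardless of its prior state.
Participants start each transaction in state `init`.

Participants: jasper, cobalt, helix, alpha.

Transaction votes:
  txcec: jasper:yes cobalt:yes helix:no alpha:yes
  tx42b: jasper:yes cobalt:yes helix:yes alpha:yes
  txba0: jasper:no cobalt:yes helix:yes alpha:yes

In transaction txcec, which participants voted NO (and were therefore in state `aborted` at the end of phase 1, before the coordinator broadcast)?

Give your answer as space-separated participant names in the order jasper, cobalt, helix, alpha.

Txn txcec phase 1: jasper yes -> prepared; cobalt yes -> prepared; helix no -> aborted; alpha yes -> prepared

Answer: helix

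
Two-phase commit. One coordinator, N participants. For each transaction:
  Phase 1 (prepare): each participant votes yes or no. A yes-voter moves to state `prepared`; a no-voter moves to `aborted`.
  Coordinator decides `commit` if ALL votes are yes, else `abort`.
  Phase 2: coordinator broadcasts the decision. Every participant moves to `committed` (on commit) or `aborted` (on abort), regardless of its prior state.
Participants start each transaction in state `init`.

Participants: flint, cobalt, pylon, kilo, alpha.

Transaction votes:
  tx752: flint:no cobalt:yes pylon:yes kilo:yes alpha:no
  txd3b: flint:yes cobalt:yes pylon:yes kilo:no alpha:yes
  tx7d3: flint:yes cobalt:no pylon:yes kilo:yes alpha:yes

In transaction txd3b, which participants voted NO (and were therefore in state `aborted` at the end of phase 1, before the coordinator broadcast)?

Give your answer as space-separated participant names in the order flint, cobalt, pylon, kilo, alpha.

Txn txd3b phase 1: flint yes -> prepared; cobalt yes -> prepared; pylon yes -> prepared; kilo no -> aborted; alpha yes -> prepared

Answer: kilo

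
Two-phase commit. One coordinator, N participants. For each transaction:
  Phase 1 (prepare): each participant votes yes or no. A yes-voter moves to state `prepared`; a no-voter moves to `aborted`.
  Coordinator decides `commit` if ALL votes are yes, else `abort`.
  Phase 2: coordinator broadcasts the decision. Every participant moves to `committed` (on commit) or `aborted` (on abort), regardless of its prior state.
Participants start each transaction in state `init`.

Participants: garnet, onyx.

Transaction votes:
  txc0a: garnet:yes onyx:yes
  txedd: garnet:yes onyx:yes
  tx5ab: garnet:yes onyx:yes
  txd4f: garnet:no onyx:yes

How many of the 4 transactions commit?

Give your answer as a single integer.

txc0a: all yes -> commit (commits=1)
txedd: all yes -> commit (commits=2)
tx5ab: all yes -> commit (commits=3)
txd4f: no from garnet -> abort (commits=3)

Answer: 3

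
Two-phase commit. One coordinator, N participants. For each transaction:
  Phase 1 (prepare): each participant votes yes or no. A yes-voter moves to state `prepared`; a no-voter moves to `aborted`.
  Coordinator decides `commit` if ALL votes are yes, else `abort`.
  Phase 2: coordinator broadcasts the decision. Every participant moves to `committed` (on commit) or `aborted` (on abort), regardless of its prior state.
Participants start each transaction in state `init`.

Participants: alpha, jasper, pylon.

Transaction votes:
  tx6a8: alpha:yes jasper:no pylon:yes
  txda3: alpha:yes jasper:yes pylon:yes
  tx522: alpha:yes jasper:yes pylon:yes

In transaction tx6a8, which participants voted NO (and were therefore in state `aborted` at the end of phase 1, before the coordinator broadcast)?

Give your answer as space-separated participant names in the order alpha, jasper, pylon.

Answer: jasper

Derivation:
Txn tx6a8 phase 1: alpha yes -> prepared; jasper no -> aborted; pylon yes -> prepared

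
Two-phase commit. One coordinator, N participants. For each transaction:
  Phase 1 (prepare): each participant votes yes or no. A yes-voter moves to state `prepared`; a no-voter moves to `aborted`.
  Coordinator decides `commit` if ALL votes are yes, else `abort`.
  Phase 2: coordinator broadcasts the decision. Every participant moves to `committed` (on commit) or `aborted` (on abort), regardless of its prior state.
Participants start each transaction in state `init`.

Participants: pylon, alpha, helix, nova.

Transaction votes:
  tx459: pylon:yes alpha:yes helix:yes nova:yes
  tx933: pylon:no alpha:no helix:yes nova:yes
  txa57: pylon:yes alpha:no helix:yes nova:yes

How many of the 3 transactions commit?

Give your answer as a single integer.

Answer: 1

Derivation:
tx459: all yes -> commit (commits=1)
tx933: no from pylon, alpha -> abort (commits=1)
txa57: no from alpha -> abort (commits=1)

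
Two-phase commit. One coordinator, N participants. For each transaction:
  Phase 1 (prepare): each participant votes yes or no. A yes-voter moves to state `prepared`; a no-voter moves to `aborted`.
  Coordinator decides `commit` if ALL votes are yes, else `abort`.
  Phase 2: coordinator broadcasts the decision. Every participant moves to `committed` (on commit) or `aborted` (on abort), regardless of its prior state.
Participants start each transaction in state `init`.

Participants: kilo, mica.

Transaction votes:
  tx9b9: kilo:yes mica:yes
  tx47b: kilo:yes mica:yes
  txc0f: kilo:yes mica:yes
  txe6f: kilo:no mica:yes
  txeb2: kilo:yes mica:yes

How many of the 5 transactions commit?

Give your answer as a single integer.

tx9b9: all yes -> commit (commits=1)
tx47b: all yes -> commit (commits=2)
txc0f: all yes -> commit (commits=3)
txe6f: no from kilo -> abort (commits=3)
txeb2: all yes -> commit (commits=4)

Answer: 4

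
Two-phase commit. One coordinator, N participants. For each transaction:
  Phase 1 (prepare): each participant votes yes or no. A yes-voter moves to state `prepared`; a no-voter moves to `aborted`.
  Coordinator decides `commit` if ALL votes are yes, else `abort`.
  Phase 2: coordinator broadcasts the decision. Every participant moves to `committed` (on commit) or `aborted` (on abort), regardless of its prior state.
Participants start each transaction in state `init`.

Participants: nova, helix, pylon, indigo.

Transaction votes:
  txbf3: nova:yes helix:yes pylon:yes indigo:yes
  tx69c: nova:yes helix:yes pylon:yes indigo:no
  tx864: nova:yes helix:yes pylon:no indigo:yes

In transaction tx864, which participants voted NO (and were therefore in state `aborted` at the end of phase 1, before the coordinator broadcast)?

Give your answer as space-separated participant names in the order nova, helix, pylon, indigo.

Answer: pylon

Derivation:
Txn tx864 phase 1: nova yes -> prepared; helix yes -> prepared; pylon no -> aborted; indigo yes -> prepared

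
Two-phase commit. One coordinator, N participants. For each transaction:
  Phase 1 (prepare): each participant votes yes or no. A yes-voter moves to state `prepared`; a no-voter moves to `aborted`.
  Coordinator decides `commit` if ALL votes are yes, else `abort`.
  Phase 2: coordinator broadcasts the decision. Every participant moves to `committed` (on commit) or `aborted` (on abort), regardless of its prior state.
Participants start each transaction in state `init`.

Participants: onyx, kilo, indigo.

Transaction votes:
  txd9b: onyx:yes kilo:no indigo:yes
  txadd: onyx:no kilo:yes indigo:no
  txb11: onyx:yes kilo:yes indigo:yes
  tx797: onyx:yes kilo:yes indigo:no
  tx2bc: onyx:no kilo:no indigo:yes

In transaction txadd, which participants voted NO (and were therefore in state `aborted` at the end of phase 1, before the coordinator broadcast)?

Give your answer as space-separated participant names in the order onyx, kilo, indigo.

Txn txadd phase 1: onyx no -> aborted; kilo yes -> prepared; indigo no -> aborted

Answer: onyx indigo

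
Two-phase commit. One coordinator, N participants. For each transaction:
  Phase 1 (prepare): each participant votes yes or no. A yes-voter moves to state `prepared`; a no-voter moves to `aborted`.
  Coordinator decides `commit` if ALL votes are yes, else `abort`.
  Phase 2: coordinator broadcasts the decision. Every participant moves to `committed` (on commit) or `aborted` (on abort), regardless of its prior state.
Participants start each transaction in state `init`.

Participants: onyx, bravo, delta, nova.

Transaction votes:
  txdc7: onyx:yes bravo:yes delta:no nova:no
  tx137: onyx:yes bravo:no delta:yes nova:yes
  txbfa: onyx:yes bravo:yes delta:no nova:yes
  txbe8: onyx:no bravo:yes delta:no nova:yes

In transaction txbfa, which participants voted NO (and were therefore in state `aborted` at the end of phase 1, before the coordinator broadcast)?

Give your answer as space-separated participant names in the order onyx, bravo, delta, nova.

Answer: delta

Derivation:
Txn txbfa phase 1: onyx yes -> prepared; bravo yes -> prepared; delta no -> aborted; nova yes -> prepared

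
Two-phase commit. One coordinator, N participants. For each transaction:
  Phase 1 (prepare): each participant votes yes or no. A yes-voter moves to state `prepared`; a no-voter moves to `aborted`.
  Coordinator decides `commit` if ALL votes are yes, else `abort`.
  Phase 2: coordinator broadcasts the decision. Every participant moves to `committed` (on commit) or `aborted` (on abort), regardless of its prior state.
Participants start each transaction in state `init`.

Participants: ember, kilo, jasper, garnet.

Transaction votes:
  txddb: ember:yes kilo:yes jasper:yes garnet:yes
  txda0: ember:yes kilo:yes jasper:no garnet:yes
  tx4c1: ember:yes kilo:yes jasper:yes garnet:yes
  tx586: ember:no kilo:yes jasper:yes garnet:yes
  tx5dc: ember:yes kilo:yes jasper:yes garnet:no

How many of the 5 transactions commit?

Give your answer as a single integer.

txddb: all yes -> commit (commits=1)
txda0: no from jasper -> abort (commits=1)
tx4c1: all yes -> commit (commits=2)
tx586: no from ember -> abort (commits=2)
tx5dc: no from garnet -> abort (commits=2)

Answer: 2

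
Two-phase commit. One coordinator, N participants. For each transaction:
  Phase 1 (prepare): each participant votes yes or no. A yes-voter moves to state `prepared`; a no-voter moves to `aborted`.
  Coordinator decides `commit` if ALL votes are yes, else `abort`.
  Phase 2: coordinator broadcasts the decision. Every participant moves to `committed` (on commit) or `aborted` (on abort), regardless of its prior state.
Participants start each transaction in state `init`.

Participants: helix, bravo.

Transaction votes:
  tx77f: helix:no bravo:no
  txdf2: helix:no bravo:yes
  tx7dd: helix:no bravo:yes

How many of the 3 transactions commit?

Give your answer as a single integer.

tx77f: no from helix, bravo -> abort (commits=0)
txdf2: no from helix -> abort (commits=0)
tx7dd: no from helix -> abort (commits=0)

Answer: 0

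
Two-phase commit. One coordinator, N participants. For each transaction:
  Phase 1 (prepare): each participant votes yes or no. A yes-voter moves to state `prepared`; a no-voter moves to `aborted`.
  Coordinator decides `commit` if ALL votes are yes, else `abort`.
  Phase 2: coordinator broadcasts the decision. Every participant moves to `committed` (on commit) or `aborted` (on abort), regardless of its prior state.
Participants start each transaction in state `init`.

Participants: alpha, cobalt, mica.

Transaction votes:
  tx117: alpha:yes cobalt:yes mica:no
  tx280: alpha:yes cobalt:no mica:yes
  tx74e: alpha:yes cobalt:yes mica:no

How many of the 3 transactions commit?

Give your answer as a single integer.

tx117: no from mica -> abort (commits=0)
tx280: no from cobalt -> abort (commits=0)
tx74e: no from mica -> abort (commits=0)

Answer: 0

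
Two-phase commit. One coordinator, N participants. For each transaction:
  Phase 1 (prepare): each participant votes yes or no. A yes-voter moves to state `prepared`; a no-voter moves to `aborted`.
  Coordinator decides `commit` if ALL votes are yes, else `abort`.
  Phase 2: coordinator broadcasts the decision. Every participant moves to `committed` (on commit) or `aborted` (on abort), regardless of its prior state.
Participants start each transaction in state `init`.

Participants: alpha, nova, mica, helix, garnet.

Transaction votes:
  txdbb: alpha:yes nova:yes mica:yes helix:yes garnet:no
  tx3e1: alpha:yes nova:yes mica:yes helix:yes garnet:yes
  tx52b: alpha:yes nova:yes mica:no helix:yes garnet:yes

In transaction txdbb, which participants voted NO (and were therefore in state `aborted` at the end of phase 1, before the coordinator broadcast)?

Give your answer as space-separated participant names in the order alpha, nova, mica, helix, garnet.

Txn txdbb phase 1: alpha yes -> prepared; nova yes -> prepared; mica yes -> prepared; helix yes -> prepared; garnet no -> aborted

Answer: garnet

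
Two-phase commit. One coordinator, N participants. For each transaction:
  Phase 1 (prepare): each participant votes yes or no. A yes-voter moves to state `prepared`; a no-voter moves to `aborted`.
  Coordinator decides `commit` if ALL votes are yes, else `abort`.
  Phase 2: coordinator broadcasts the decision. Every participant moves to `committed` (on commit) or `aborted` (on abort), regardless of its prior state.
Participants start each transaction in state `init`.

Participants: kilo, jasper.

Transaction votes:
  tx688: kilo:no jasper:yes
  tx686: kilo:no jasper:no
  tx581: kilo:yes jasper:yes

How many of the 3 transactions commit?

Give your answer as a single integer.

Answer: 1

Derivation:
tx688: no from kilo -> abort (commits=0)
tx686: no from kilo, jasper -> abort (commits=0)
tx581: all yes -> commit (commits=1)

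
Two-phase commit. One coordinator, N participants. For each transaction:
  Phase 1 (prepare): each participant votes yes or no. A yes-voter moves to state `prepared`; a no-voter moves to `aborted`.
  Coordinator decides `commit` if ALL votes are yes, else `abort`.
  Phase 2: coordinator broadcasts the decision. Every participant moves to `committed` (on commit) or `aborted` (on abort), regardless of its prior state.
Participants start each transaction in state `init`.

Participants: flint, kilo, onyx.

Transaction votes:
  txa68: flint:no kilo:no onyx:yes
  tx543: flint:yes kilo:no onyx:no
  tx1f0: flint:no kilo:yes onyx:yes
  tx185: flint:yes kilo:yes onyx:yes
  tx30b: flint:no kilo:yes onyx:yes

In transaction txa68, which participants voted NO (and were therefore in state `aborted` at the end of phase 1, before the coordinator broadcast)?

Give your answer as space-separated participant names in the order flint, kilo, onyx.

Answer: flint kilo

Derivation:
Txn txa68 phase 1: flint no -> aborted; kilo no -> aborted; onyx yes -> prepared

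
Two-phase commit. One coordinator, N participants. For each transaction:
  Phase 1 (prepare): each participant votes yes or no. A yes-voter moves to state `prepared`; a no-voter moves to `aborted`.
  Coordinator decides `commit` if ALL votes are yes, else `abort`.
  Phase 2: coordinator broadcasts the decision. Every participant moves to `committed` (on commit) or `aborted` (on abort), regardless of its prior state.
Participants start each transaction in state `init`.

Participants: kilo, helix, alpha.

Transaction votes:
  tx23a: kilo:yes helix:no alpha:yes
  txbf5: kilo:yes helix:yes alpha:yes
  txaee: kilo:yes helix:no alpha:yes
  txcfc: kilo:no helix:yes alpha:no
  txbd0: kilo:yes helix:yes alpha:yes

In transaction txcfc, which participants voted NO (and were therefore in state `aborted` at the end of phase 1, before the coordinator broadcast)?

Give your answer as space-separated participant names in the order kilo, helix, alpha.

Txn txcfc phase 1: kilo no -> aborted; helix yes -> prepared; alpha no -> aborted

Answer: kilo alpha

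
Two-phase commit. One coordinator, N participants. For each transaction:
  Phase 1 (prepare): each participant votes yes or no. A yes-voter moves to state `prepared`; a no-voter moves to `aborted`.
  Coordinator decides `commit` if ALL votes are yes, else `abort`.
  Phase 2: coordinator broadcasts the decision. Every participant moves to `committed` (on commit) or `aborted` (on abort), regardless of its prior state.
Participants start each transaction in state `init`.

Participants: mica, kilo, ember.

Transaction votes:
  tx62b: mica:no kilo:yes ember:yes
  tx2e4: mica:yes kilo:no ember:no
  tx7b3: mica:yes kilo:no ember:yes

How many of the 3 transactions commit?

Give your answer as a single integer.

tx62b: no from mica -> abort (commits=0)
tx2e4: no from kilo, ember -> abort (commits=0)
tx7b3: no from kilo -> abort (commits=0)

Answer: 0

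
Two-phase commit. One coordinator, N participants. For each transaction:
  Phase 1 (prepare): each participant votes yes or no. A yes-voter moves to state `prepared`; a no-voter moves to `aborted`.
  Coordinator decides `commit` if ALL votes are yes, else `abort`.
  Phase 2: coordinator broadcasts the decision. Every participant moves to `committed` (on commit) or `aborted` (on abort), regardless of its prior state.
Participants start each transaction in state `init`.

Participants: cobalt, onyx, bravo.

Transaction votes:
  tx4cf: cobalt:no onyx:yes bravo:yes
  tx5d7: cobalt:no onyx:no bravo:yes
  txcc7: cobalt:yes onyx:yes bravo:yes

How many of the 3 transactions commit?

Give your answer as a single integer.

tx4cf: no from cobalt -> abort (commits=0)
tx5d7: no from cobalt, onyx -> abort (commits=0)
txcc7: all yes -> commit (commits=1)

Answer: 1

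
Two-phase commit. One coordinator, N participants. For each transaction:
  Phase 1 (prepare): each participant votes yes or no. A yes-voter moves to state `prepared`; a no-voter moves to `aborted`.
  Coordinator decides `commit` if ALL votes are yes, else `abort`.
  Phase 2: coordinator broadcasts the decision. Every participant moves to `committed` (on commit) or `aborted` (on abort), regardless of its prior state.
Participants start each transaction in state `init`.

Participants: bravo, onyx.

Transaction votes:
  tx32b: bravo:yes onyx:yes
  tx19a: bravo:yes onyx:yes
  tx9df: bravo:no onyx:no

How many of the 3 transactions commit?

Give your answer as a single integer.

Answer: 2

Derivation:
tx32b: all yes -> commit (commits=1)
tx19a: all yes -> commit (commits=2)
tx9df: no from bravo, onyx -> abort (commits=2)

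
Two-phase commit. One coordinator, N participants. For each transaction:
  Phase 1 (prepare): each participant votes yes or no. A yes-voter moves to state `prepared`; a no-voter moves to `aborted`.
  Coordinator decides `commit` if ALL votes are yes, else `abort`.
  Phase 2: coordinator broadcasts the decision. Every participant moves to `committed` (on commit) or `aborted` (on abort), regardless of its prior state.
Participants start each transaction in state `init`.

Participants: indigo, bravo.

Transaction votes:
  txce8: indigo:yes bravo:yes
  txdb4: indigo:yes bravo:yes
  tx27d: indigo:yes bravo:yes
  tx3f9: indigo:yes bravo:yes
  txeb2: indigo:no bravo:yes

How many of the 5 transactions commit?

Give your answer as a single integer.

Answer: 4

Derivation:
txce8: all yes -> commit (commits=1)
txdb4: all yes -> commit (commits=2)
tx27d: all yes -> commit (commits=3)
tx3f9: all yes -> commit (commits=4)
txeb2: no from indigo -> abort (commits=4)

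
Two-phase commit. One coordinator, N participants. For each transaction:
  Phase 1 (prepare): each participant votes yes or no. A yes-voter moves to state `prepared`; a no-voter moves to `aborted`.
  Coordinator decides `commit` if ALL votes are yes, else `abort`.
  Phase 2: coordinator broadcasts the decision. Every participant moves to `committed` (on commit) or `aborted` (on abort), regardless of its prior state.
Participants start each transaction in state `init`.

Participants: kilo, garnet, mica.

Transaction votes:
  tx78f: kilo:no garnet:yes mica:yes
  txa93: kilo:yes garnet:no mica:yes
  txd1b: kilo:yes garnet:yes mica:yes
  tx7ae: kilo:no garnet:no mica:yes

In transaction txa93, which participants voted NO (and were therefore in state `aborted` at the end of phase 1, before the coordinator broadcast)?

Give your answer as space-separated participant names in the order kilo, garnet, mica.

Txn txa93 phase 1: kilo yes -> prepared; garnet no -> aborted; mica yes -> prepared

Answer: garnet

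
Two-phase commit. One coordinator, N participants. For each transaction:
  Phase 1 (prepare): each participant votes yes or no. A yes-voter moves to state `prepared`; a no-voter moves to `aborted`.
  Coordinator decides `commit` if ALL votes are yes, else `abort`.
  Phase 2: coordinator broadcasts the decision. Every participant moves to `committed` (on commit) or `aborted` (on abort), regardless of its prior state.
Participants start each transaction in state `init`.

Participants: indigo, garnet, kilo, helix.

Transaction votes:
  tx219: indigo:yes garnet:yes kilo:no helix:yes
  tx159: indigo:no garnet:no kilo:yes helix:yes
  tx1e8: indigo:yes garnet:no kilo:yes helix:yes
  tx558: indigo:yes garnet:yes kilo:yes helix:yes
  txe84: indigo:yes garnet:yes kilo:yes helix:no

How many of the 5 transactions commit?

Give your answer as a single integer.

Answer: 1

Derivation:
tx219: no from kilo -> abort (commits=0)
tx159: no from indigo, garnet -> abort (commits=0)
tx1e8: no from garnet -> abort (commits=0)
tx558: all yes -> commit (commits=1)
txe84: no from helix -> abort (commits=1)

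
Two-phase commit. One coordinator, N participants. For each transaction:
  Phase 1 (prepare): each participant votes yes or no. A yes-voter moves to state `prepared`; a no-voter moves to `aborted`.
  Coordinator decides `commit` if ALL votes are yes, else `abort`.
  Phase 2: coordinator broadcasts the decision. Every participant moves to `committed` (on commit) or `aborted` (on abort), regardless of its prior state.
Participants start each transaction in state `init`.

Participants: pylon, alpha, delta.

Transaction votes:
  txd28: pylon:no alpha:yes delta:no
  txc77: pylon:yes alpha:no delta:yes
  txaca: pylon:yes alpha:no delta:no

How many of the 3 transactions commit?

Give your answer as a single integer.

txd28: no from pylon, delta -> abort (commits=0)
txc77: no from alpha -> abort (commits=0)
txaca: no from alpha, delta -> abort (commits=0)

Answer: 0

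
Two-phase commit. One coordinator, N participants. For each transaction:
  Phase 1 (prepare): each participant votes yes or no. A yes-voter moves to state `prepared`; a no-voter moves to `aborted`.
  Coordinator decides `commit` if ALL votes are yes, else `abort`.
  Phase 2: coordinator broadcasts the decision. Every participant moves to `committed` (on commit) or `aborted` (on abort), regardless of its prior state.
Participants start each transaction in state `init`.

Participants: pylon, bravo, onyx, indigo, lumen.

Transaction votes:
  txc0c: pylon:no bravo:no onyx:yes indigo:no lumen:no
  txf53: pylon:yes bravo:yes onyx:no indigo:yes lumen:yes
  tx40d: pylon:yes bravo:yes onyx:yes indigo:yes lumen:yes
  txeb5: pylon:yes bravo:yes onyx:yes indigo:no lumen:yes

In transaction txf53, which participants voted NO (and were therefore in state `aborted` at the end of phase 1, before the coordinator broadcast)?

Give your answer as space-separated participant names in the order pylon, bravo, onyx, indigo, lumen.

Answer: onyx

Derivation:
Txn txf53 phase 1: pylon yes -> prepared; bravo yes -> prepared; onyx no -> aborted; indigo yes -> prepared; lumen yes -> prepared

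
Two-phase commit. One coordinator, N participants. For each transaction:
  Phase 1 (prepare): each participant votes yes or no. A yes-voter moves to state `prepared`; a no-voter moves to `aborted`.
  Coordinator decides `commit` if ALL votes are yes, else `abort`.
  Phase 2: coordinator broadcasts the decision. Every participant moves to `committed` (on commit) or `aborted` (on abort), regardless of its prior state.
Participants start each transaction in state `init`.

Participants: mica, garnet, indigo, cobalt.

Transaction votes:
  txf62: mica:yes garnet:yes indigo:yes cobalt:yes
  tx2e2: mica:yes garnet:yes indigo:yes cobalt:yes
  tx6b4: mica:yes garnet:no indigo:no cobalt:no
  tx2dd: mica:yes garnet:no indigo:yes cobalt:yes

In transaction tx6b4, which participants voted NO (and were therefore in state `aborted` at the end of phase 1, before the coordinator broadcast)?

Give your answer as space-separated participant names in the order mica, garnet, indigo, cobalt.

Txn tx6b4 phase 1: mica yes -> prepared; garnet no -> aborted; indigo no -> aborted; cobalt no -> aborted

Answer: garnet indigo cobalt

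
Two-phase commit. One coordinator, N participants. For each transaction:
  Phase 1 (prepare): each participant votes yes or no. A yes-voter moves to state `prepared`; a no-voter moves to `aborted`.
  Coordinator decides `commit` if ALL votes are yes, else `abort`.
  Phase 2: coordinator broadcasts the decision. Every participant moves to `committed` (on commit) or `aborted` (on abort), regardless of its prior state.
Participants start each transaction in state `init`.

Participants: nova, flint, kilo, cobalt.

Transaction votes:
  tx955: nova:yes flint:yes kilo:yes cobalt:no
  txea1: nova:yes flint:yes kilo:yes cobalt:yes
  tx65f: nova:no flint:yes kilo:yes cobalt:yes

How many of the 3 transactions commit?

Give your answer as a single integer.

Answer: 1

Derivation:
tx955: no from cobalt -> abort (commits=0)
txea1: all yes -> commit (commits=1)
tx65f: no from nova -> abort (commits=1)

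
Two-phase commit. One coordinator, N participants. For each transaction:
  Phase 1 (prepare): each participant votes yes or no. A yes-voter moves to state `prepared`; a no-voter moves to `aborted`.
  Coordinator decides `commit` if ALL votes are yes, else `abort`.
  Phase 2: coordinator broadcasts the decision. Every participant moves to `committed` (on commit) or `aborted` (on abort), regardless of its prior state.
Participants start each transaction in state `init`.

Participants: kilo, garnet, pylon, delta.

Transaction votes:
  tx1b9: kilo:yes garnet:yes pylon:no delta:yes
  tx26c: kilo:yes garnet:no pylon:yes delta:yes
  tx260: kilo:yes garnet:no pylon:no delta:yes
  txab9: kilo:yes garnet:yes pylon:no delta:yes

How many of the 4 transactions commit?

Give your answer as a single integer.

tx1b9: no from pylon -> abort (commits=0)
tx26c: no from garnet -> abort (commits=0)
tx260: no from garnet, pylon -> abort (commits=0)
txab9: no from pylon -> abort (commits=0)

Answer: 0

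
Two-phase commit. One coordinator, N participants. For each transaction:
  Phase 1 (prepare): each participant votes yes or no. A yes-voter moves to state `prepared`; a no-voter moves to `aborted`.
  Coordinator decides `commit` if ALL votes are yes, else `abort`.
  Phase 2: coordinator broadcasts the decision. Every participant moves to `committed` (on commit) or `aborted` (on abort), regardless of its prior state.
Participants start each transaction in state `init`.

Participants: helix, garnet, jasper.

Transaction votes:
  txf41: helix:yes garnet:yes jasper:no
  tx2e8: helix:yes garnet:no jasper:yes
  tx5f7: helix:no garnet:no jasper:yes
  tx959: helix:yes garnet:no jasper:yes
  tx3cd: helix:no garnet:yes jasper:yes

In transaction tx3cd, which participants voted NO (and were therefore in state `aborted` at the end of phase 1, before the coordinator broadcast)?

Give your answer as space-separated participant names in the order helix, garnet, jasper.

Answer: helix

Derivation:
Txn tx3cd phase 1: helix no -> aborted; garnet yes -> prepared; jasper yes -> prepared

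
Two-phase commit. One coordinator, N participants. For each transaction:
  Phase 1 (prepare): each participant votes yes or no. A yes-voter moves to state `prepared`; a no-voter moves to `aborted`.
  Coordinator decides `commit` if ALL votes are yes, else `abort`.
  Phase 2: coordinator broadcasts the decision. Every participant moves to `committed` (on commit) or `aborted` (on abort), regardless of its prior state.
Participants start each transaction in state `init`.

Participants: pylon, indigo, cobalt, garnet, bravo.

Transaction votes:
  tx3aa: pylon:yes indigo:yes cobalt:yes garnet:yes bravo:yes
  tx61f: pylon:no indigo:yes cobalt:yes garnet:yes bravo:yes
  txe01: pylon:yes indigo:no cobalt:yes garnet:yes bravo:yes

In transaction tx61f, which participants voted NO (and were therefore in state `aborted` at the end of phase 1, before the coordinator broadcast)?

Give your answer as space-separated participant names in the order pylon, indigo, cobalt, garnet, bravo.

Txn tx61f phase 1: pylon no -> aborted; indigo yes -> prepared; cobalt yes -> prepared; garnet yes -> prepared; bravo yes -> prepared

Answer: pylon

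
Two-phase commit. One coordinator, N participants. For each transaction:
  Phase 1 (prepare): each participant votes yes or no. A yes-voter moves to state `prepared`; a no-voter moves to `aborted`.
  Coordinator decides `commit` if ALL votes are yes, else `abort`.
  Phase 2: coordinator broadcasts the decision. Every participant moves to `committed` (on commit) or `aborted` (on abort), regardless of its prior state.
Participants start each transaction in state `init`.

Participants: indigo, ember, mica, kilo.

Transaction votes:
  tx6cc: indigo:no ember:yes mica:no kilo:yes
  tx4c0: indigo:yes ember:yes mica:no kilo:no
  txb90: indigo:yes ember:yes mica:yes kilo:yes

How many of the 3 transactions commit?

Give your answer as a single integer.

tx6cc: no from indigo, mica -> abort (commits=0)
tx4c0: no from mica, kilo -> abort (commits=0)
txb90: all yes -> commit (commits=1)

Answer: 1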